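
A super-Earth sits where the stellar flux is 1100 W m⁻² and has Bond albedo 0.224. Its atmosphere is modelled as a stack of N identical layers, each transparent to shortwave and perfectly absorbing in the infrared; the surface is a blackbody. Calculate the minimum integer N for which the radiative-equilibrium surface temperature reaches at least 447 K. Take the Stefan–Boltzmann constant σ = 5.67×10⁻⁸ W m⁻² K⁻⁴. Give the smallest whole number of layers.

OLR = S(1−α)/4 = 213.4 W m⁻²; the top layer radiates at T_e = 247.7 K.
T_s = (N+1)^(1/4)·T_e ≥ 447 K requires N+1 ≥ (T_s/T_e)⁴ = (447/247.7)⁴ = 10.608.
So N ≥ 9.608; the smallest integer is N = 10.

10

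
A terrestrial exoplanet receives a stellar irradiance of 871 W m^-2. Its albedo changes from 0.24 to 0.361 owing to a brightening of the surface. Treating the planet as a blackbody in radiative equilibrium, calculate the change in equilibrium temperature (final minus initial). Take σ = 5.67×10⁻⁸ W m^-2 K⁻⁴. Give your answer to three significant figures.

Initial: T₁ = [S(1−0.24)/(4σ)]^(1/4) = 232.4 K.
With α = 0.361, T₂ = 222.6 K.
ΔT = T₂ − T₁ = -9.861 K.

-9.86 kelvin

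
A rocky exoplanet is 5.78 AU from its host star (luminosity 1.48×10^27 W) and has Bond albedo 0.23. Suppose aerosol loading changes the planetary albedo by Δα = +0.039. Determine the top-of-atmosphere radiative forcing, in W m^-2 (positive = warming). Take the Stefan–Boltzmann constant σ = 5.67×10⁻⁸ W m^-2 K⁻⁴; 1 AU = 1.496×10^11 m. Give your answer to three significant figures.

d = 5.78 × 1.496×10^11 m = 8.647×10^11 m.
Flux at the orbit: S = L/(4πd²) = 1.48×10^27/(4π·(8.65×10^11)²) = 157.5 W m^-2.
The change in absorbed flux is Δ[S(1−α)/4] = −SΔα/4 = -1.536 W m^-2.

-1.54 W m^-2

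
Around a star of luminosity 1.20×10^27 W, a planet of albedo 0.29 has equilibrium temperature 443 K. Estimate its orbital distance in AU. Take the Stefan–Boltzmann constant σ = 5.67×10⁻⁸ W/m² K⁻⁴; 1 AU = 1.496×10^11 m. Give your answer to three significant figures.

0.589 AU

The flux needed for this T is 4σT⁴/(1−0.29) = 12300 W/m².
S = L/(4πd²) → d = √(L/4πS) = √(1.20×10^27/(4π·12300)) = 8.810×10^10 m = 0.5889 AU.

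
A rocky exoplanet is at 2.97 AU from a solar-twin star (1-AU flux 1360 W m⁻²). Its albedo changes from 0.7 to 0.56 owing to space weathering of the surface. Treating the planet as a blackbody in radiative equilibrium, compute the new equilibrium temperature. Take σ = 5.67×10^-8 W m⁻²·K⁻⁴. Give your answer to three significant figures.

132 K

Flux at the orbit: S = 1360/(2.97)² = 154.2 W m⁻².
With the new albedo, S(1−α₂)/4 = 16.96 W m⁻², so T₂ = 131.5 K.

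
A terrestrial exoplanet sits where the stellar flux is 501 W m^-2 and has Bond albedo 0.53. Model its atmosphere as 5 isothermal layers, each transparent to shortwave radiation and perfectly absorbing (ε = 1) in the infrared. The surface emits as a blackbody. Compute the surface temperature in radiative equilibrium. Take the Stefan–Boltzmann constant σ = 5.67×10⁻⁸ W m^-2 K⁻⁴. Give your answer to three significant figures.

OLR = S(1−α)/4 = 58.87 W m^-2; the top layer radiates at T_e = 179.5 K.
With N = 5 opaque layers, T_s = (N+1)^(1/4)·T_e = 6^(1/4)·179.5 = 280.9 K.

281 kelvin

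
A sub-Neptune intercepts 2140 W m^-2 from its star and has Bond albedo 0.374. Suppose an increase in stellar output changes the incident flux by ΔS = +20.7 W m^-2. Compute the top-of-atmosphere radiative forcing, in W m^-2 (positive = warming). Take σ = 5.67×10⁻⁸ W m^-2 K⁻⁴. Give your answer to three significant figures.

Only a fraction (1−α) is absorbed and it's spread over 4πR², so ΔF = (1−α)ΔS/4 = 3.240 W m^-2.

3.24 W m^-2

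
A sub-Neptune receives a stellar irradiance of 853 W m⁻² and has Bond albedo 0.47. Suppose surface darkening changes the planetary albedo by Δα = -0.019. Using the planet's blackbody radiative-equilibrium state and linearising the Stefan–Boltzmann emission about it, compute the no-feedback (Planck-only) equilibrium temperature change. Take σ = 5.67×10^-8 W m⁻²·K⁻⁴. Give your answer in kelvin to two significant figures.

1.9 K

The baseline emission temperature is T_e = 211.3 K.
ΔF = −(S/4)Δα = −(853.0/4)×(-0.019) = 4.052 W m⁻².
Planck response: λ_P = 4σT_e³ = 4·5.67×10⁻⁸·(211.3)³ = 2.140 W m⁻²/K.
Hence the no-feedback warming is ΔF/(4σT_e³) = 1.89 K.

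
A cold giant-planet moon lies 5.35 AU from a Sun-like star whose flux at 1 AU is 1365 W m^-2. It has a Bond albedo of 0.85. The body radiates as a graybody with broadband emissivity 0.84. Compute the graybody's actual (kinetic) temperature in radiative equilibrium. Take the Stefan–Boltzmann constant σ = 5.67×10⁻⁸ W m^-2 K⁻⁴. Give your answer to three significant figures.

Flux at the orbit: S = 1365/(5.35)² = 47.69 W m^-2.
Absorbed flux (global mean): S(1−α)/4 = 47.69·0.15/4 = 1.788 W m^-2.
Radiative balance εσT⁴ = 1.788 gives T = [1.788/(0.84·σ)]^(1/4) = 78.28 K.

78.3 K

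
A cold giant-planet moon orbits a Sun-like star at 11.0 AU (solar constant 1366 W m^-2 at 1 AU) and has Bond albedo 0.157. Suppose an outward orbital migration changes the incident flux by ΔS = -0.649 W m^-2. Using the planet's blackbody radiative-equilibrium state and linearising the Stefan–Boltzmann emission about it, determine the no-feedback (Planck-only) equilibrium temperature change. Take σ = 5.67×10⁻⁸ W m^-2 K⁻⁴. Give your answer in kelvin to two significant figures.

By the inverse-square law, S = 1366/11.0² = 11.29 W m^-2.
Unperturbed T_e = [11.29·(1−0.157)/(4σ)]^¼ = 80.48 K.
ΔF = Δ[S(1−α)]/4 = (1−0.157)·-0.649/4 = -0.1368 W m^-2.
Linearising σT⁴ gives d(σT⁴)/dT = 4σT_e³ = 0.1182 W m^-2 per K.
So ΔT₀ = -0.1368/0.1182 = -1.16 K.

-1.2 K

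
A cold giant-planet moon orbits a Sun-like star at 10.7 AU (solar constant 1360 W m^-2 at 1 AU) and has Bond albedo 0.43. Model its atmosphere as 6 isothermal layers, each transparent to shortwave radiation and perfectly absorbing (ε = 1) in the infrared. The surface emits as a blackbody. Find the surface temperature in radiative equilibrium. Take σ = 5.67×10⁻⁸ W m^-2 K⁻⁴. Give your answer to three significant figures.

120 K

By the inverse-square law, S = 1360/10.7² = 11.88 W m^-2.
The effective emission temperature is T_e = [S(1−α)/(4σ)]^¼ = 73.92 K.
With N = 6 opaque layers, T_s = (N+1)^(1/4)·T_e = 7^(1/4)·73.92 = 120.2 K.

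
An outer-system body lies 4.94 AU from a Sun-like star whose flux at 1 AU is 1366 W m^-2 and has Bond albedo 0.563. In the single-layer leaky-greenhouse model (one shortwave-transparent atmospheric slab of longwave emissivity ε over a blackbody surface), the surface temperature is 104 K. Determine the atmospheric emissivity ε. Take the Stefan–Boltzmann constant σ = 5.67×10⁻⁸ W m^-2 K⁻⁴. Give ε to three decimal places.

Flux at the orbit: S = 1366/(4.94)² = 55.98 W m^-2.
First, T_e = [55.98·(1−0.563)/(4σ)]^(1/4) = 101.9 K.
Inverting T_s⁴ = 2T_e⁴/(2−ε): (T_e/T_s)⁴ = 0.9219, so ε = 2(1 − 0.9219) = 0.1561.

0.156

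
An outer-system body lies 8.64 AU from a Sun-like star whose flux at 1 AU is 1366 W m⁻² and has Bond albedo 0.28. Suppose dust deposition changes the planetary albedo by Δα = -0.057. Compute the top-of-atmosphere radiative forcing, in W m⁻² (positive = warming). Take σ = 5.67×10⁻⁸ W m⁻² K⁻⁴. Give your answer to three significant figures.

0.261 W m⁻²

Irradiance scales as 1/d², so S = 1366 W m⁻² × (1/8.64)² = 18.30 W m⁻².
The change in absorbed flux is Δ[S(1−α)/4] = −SΔα/4 = 0.2608 W m⁻².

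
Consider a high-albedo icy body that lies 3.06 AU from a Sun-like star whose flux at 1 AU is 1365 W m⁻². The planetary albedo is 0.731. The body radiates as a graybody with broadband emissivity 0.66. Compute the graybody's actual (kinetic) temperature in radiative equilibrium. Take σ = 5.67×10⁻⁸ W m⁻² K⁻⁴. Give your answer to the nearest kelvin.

127 kelvin

By the inverse-square law, S = 1365/3.06² = 145.8 W m⁻².
Absorbed flux (global mean): S(1−α)/4 = 145.8·0.269/4 = 9.804 W m⁻².
Equating to εσT⁴ with ε = 0.66: T = (9.804/0.66σ)^(1/4) = 127.2 K.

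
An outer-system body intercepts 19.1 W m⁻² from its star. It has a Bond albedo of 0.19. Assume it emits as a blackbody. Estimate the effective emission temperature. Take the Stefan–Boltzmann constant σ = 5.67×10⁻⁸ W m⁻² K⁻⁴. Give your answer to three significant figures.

90.9 kelvin

Averaging over the sphere, the absorbed flux is S(1−α)/4 = 3.868 W m⁻².
In equilibrium σT⁴ equals this, so T = 90.88 K.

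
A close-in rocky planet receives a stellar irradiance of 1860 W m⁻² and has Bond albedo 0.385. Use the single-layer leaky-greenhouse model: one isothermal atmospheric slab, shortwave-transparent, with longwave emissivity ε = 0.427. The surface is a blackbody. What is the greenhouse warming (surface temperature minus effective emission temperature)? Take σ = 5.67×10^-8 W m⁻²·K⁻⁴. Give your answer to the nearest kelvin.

At the top of the atmosphere, σT_e⁴ = S(1−α)/4 = 286.0 W m⁻², giving T_e = 266.5 K.
Surface balance with a leaky layer gives σT_s⁴ = σT_e⁴·2/(2−ε), so T_s = T_e·[2/(2−0.427)]^(1/4) = 283.0 K.
T_s − T_e = 283.0 − 266.5 = 16.49 K.

16 K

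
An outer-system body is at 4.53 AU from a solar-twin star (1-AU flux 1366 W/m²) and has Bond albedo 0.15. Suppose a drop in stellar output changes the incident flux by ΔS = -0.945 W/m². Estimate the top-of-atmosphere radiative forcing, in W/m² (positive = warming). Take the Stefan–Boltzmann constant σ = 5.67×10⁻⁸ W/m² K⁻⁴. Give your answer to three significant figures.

-0.201 W/m²

Flux at the orbit: S = 1366/(4.53)² = 66.57 W/m².
ΔF = Δ[S(1−α)]/4 = (1−0.15)·-0.945/4 = -0.2008 W/m².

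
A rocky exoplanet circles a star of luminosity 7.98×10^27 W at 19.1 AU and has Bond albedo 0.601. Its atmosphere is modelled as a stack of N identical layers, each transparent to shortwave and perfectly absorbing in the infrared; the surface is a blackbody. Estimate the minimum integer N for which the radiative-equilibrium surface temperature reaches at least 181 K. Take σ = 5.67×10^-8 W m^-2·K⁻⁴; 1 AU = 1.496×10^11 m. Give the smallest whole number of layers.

7

Orbital distance: d = 19.1 AU = 2.857×10^12 m.
S = L/(4πd²) = 77.78 W m^-2.
The effective emission temperature is T_e = [S(1−α)/(4σ)]^¼ = 108.2 K.
Need (N+1)T_e⁴ ≥ T_s⁴, i.e. N+1 ≥ (181/108.2)⁴ = 7.844.
So N ≥ 6.844; the smallest integer is N = 7.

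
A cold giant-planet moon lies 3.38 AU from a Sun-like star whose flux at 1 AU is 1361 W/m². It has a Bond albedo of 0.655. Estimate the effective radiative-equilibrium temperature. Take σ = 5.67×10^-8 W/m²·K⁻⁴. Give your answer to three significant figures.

Irradiance scales as 1/d², so S = 1361 W/m² × (1/3.38)² = 119.1 W/m².
The planet absorbs (1−α)S over its disc πR² and re-emits over 4πR², so the mean absorbed flux is (1−0.655)·119.1/4 = 10.28 W/m².
Balancing against σT⁴: T = (10.28/5.67×10⁻⁸)^(1/4) = 116.0 K.

116 K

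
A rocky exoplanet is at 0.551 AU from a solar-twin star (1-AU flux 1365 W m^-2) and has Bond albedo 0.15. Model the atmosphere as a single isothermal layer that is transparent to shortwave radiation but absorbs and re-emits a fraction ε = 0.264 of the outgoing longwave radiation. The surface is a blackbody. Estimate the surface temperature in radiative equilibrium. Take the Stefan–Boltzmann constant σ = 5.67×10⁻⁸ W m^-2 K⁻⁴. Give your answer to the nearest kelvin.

373 kelvin

By the inverse-square law, S = 1365/0.551² = 4496 W m^-2.
Effective emission temperature (TOA balance): σT_e⁴ = S(1−α)/4 = 955.4 W m^-2 → T_e = 360.3 K.
Surface balance with a leaky layer gives σT_s⁴ = σT_e⁴·2/(2−ε), so T_s = T_e·[2/(2−0.264)]^(1/4) = 373.3 K.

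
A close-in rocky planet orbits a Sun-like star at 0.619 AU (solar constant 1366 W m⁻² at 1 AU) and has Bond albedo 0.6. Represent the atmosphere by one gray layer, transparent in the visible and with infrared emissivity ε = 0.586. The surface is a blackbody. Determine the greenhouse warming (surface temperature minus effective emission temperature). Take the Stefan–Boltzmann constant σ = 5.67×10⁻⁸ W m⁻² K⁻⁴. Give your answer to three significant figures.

Flux at the orbit: S = 1366/(0.619)² = 3565 W m⁻².
At the top of the atmosphere, σT_e⁴ = S(1−α)/4 = 356.5 W m⁻², giving T_e = 281.6 K.
The surface balance (absorbed SW + ε·downward IR = σT_s⁴) with T_a⁴ = T_s⁴/2 reduces to T_s = T_e·[2/(2−ε)]^¼ = 307.1 K.
Greenhouse warming: T_s − T_e = 25.50 K.

25.5 K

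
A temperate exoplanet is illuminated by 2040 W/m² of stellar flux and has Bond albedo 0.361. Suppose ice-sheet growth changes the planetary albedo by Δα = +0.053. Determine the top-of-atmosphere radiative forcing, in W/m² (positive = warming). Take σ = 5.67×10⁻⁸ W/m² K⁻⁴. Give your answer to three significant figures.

ΔF = −(S/4)Δα = −(2040/4)×(+0.053) = -27.03 W/m².

-27.0 W/m²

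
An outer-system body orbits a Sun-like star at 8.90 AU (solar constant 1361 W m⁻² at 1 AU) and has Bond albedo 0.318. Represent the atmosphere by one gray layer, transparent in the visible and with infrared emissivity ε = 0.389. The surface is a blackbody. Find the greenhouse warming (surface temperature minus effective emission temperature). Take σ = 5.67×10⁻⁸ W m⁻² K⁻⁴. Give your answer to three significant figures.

4.71 K

By the inverse-square law, S = 1361/8.90² = 17.18 W m⁻².
At the top of the atmosphere, σT_e⁴ = S(1−α)/4 = 2.930 W m⁻², giving T_e = 84.78 K.
The surface balance (absorbed SW + ε·downward IR = σT_s⁴) with T_a⁴ = T_s⁴/2 reduces to T_s = T_e·[2/(2−ε)]^¼ = 89.49 K.
Greenhouse warming: T_s − T_e = 4.711 K.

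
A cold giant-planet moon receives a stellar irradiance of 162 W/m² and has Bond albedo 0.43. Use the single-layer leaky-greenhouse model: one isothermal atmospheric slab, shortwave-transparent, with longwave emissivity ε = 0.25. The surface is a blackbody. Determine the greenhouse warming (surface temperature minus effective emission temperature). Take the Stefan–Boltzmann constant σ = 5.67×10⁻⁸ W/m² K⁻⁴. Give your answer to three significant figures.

The planet radiates to space at T_e = [S(1−α)/(4σ)]^(1/4) = 142.0 K.
For a single slab of emissivity ε, T_s⁴ = 2T_e⁴/(2−ε); thus T_s = 142.0·(1.143)^(1/4) = 146.9 K.
Greenhouse warming: T_s − T_e = 4.822 K.

4.82 K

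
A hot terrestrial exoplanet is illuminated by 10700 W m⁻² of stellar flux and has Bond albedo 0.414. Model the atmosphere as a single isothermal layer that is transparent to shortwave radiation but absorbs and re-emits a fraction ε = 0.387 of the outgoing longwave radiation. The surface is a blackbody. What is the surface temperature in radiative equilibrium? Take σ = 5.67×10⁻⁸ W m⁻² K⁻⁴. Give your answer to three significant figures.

430 K

The planet radiates to space at T_e = [S(1−α)/(4σ)]^(1/4) = 407.8 K.
Surface balance with a leaky layer gives σT_s⁴ = σT_e⁴·2/(2−ε), so T_s = T_e·[2/(2−0.387)]^(1/4) = 430.3 K.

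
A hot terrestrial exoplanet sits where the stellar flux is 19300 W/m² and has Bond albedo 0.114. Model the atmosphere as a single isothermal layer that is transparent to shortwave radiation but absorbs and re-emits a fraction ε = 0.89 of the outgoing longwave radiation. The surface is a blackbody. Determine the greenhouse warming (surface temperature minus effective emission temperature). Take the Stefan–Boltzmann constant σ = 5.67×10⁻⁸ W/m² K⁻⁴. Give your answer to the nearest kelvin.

83 K

The planet radiates to space at T_e = [S(1−α)/(4σ)]^(1/4) = 524.0 K.
The surface balance (absorbed SW + ε·downward IR = σT_s⁴) with T_a⁴ = T_s⁴/2 reduces to T_s = T_e·[2/(2−ε)]^¼ = 607.1 K.
Greenhouse warming: T_s − T_e = 83.10 K.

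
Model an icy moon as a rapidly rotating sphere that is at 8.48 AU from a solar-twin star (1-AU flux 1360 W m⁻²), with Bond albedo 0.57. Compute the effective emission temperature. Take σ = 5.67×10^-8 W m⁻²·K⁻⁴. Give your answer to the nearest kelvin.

77 K

Flux at the orbit: S = 1360/(8.48)² = 18.91 W m⁻².
The planet absorbs (1−α)S over its disc πR² and re-emits over 4πR², so the mean absorbed flux is (1−0.57)·18.91/4 = 2.033 W m⁻².
Set σT⁴ = 2.033 → T = (2.033/σ)^(1/4) = 77.38 K.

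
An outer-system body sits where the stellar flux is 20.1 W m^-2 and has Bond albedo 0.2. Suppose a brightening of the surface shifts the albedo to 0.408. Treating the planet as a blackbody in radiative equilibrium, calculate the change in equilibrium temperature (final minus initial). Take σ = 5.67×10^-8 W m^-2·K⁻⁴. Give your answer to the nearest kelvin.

-7 K

With α = 0.2, T₁ = 91.76 K.
After:  T₂ = [20.10·0.592/(4σ)]^(1/4) = 85.11 K.
ΔT = T₂ − T₁ = -6.654 K.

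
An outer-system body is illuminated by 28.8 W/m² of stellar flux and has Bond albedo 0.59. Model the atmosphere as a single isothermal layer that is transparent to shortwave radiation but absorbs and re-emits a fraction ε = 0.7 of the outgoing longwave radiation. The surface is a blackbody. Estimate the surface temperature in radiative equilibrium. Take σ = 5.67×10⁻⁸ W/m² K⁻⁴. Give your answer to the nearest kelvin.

At the top of the atmosphere, σT_e⁴ = S(1−α)/4 = 2.952 W/m², giving T_e = 84.94 K.
Surface balance with a leaky layer gives σT_s⁴ = σT_e⁴·2/(2−ε), so T_s = T_e·[2/(2−0.7)]^(1/4) = 94.60 K.

95 K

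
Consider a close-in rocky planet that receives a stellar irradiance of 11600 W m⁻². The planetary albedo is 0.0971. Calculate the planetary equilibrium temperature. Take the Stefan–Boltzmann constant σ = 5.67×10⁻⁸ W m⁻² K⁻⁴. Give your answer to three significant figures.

464 K

Absorbed flux (global mean): S(1−α)/4 = 11600·0.903/4 = 2618 W m⁻².
Balancing against σT⁴: T = (2618/5.67×10⁻⁸)^(1/4) = 463.6 K.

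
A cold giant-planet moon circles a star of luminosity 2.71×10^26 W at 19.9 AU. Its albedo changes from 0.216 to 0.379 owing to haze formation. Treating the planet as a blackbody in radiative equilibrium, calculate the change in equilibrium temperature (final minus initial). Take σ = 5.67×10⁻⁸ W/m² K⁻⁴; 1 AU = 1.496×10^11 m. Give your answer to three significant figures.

-3.05 K

d = 19.9 × 1.496×10^11 m = 2.977×10^12 m.
Flux at the orbit: S = L/(4πd²) = 2.71×10^26/(4π·(2.98×10^12)²) = 2.433 W/m².
Initial: T₁ = [S(1−0.216)/(4σ)]^(1/4) = 53.85 K.
Final:   T₂ = [S(1−0.379)/(4σ)]^(1/4) = 50.81 K.
ΔT = T₂ − T₁ = -3.048 K.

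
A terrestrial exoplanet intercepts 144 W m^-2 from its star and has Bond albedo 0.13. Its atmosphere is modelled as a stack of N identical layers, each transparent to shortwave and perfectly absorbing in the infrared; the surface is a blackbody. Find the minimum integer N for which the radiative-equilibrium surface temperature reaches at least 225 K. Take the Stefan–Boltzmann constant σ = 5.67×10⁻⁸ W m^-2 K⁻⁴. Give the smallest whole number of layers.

4

Top-of-atmosphere balance: σT_e⁴ = S(1−α)/4 = 31.32 W m^-2 → T_e = 153.3 K.
Need (N+1)T_e⁴ ≥ T_s⁴, i.e. N+1 ≥ (225/153.3)⁴ = 4.640.
The minimum whole number is N = 4.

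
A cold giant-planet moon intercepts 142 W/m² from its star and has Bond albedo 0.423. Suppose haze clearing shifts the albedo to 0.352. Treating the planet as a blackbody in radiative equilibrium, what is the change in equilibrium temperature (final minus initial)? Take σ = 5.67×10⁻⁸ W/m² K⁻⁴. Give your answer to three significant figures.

4.06 K

With α = 0.423, T₁ = 137.9 K.
Final:   T₂ = [S(1−0.352)/(4σ)]^(1/4) = 141.9 K.
ΔT = T₂ − T₁ = 4.058 K.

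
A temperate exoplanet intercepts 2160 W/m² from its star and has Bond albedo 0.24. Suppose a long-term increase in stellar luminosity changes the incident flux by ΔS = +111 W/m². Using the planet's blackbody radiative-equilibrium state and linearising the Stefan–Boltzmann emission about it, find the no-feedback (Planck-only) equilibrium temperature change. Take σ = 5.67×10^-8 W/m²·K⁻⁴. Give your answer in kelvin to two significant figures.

Unperturbed T_e = [2160·(1−0.24)/(4σ)]^¼ = 291.7 K.
TOA radiative forcing: ΔF = (1−α)ΔS/4 = 0.76·(+111)/4 = 21.09 W/m².
The Planck feedback parameter is 4σT_e³ = 5.628 W/m²/K.
Hence the no-feedback warming is ΔF/(4σT_e³) = 3.75 K.

3.7 K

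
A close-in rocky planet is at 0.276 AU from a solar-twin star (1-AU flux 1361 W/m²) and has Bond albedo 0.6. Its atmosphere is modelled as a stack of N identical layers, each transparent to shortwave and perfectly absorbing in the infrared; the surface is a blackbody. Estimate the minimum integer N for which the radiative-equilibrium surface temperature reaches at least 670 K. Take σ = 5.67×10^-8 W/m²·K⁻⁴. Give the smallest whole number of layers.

6

Flux at the orbit: S = 1361/(0.276)² = 17870 W/m².
OLR = S(1−α)/4 = 1787 W/m²; the top layer radiates at T_e = 421.3 K.
Since T_s⁴ = (N+1)T_e⁴, we need N ≥ (T_s/T_e)⁴ − 1 = 5.395.
The minimum whole number is N = 6.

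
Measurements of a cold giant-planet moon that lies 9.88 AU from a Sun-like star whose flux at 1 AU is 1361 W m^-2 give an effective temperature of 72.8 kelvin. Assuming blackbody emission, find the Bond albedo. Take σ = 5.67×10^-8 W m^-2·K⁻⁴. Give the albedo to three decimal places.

0.543

By the inverse-square law, S = 1361/9.88² = 13.94 W m^-2.
Rearranging the radiative balance, α = 1 − 4σT⁴/S.
4σT⁴ = 4·5.67×10⁻⁸·(72.8)⁴ = 6.370 W m^-2.
Hence α = 1 − 6.370/13.94 = 0.5431.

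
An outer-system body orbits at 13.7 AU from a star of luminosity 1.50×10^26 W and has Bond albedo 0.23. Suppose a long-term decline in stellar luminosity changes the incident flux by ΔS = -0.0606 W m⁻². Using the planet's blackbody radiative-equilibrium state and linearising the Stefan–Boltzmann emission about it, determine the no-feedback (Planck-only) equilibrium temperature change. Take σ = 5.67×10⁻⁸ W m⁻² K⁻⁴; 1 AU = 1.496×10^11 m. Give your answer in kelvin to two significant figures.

-0.30 K

d = 13.7 × 1.496×10^11 m = 2.050×10^12 m.
S = L/(4πd²) = 2.842 W m⁻².
Unperturbed T_e = [2.842·(1−0.23)/(4σ)]^¼ = 55.73 K.
ΔF = Δ[S(1−α)]/4 = (1−0.23)·-0.0606/4 = -0.01167 W m⁻².
Linearising σT⁴ gives d(σT⁴)/dT = 4σT_e³ = 0.03926 W m⁻² per K.
ΔT₀ = ΔF/λ_P = -0.01167/0.03926 = -0.297 K.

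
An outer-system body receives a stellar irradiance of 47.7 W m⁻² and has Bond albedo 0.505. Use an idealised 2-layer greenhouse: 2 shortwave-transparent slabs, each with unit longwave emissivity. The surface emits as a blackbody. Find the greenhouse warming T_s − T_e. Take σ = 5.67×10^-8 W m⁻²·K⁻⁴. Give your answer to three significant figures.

31.9 K

Top-of-atmosphere balance: σT_e⁴ = S(1−α)/4 = 5.903 W m⁻² → T_e = 101.0 K.
Surface: T_s = (3)^¼·T_e = 132.9 K.
Warming: T_s − T_e = 31.93 K.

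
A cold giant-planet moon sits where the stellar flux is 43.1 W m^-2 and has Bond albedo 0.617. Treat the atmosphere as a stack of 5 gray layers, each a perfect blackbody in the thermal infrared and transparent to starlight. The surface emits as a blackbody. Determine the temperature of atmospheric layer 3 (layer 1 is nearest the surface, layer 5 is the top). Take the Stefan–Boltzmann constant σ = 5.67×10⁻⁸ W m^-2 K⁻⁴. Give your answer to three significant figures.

OLR = S(1−α)/4 = 4.127 W m^-2; the top layer radiates at T_e = 92.37 K.
In the N-layer model, layer k (counted from the surface) has T_k = (N+1−k)^(1/4)·T_e.
With k = 3: T_3 = (5+1−3)^¼·92.37 K = 121.6 K.

122 kelvin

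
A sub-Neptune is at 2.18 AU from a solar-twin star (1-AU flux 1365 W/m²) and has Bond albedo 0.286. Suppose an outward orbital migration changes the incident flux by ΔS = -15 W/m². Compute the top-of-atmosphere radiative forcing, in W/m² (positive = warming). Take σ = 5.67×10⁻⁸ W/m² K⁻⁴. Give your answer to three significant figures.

Irradiance scales as 1/d², so S = 1365 W/m² × (1/2.18)² = 287.2 W/m².
TOA radiative forcing: ΔF = (1−α)ΔS/4 = 0.714·(-15)/4 = -2.677 W/m².

-2.68 W/m²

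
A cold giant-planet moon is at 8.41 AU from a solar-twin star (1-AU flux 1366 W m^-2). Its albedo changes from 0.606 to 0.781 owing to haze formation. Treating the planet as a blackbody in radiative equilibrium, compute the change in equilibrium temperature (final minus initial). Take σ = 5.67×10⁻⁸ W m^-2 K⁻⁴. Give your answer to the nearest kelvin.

-10 kelvin

Irradiance scales as 1/d², so S = 1366 W m^-2 × (1/8.41)² = 19.31 W m^-2.
With α = 0.606, T₁ = 76.11 K.
With α = 0.781, T₂ = 65.72 K.
ΔT = T₂ − T₁ = -10.39 K.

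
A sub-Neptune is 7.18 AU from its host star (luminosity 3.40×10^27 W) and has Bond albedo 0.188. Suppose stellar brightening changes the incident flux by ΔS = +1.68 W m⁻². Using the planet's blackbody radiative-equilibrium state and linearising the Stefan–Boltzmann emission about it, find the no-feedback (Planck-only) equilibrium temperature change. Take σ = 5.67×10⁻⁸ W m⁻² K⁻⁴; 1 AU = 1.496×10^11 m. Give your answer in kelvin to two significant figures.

0.30 K

Orbital distance: d = 7.18 AU = 1.074×10^12 m.
S = L/(4πd²) = 234.5 W m⁻².
Unperturbed T_e = [234.5·(1−0.188)/(4σ)]^¼ = 170.2 K.
ΔF = Δ[S(1−α)]/4 = (1−0.188)·+1.68/4 = 0.3410 W m⁻².
The Planck feedback parameter is 4σT_e³ = 1.119 W m⁻²/K.
ΔT₀ = ΔF/λ_P = 0.3410/1.119 = 0.305 K.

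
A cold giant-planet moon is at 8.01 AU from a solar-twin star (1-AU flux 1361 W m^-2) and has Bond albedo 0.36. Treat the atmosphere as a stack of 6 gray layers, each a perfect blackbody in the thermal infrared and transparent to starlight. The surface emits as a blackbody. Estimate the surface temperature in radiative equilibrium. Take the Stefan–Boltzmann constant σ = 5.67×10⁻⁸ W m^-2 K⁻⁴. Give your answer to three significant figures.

By the inverse-square law, S = 1361/8.01² = 21.21 W m^-2.
Top-of-atmosphere balance: σT_e⁴ = S(1−α)/4 = 3.394 W m^-2 → T_e = 87.96 K.
For an N-layer opaque stack, T_s⁴ = (N+1)T_e⁴, hence T_s = (7)^(1/4)×87.96 K = 143.1 K.

143 kelvin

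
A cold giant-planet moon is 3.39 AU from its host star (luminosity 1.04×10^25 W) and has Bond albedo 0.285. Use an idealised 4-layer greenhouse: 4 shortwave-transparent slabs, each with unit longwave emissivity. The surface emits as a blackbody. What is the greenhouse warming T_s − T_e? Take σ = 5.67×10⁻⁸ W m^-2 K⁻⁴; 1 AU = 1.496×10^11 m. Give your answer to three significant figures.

28.0 K

d = 3.39 × 1.496×10^11 m = 5.071×10^11 m.
S = L/(4πd²) = 3.218 W m^-2.
OLR = S(1−α)/4 = 0.5752 W m^-2; the top layer radiates at T_e = 56.44 K.
T_s = (N+1)^(1/4)·T_e = 84.39 K.
Warming: T_s − T_e = 27.96 K.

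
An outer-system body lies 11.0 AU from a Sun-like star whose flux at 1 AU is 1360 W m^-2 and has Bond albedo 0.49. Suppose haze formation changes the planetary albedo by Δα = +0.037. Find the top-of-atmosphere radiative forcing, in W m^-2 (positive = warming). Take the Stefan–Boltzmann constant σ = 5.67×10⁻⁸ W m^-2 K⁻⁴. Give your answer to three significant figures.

-0.104 W m^-2

Flux at the orbit: S = 1360/(11.0)² = 11.24 W m^-2.
ΔF = −(S/4)Δα = −(11.24/4)×(+0.037) = -0.1040 W m^-2.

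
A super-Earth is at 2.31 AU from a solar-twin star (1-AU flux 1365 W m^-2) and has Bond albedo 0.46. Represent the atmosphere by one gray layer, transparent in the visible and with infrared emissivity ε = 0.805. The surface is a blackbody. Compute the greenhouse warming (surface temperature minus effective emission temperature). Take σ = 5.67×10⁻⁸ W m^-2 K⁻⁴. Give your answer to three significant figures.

Flux at the orbit: S = 1365/(2.31)² = 255.8 W m^-2.
The planet radiates to space at T_e = [S(1−α)/(4σ)]^(1/4) = 157.1 K.
The surface balance (absorbed SW + ε·downward IR = σT_s⁴) with T_a⁴ = T_s⁴/2 reduces to T_s = T_e·[2/(2−ε)]^¼ = 178.7 K.
The atmosphere warms the surface by 21.59 K.

21.6 kelvin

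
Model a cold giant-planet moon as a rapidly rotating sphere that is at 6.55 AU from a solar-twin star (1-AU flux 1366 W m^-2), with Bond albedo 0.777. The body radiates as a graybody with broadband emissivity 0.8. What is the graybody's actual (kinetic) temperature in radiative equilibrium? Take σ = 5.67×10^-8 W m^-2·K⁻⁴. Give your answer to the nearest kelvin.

Flux at the orbit: S = 1366/(6.55)² = 31.84 W m^-2.
Averaging over the sphere, the absorbed flux is S(1−α)/4 = 1.775 W m^-2.
Equating to εσT⁴ with ε = 0.8: T = (1.775/0.8σ)^(1/4) = 79.09 K.

79 kelvin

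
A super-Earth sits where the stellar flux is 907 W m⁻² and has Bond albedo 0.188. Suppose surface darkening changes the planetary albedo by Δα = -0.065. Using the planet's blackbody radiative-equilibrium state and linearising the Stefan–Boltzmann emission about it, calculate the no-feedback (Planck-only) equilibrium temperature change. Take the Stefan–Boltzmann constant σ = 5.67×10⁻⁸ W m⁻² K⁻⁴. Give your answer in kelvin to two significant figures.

4.8 K

The baseline emission temperature is T_e = 238.7 K.
The change in absorbed flux is Δ[S(1−α)/4] = −SΔα/4 = 14.74 W m⁻².
The Planck feedback parameter is 4σT_e³ = 3.085 W m⁻²/K.
ΔT₀ = ΔF/λ_P = 14.74/3.085 = 4.78 K.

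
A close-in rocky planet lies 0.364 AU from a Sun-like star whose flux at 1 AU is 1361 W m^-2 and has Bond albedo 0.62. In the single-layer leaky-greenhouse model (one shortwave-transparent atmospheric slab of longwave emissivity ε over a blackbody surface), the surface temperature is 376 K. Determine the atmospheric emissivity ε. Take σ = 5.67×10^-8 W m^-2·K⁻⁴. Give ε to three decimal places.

0.278

By the inverse-square law, S = 1361/0.364² = 10270 W m^-2.
TOA balance gives T_e = 362.2 K.
T_s⁴ = T_e⁴·2/(2−ε) → ε = 2 − 2(T_e/T_s)⁴ = 2 − 2·(362.2/376)⁴ = 0.2778.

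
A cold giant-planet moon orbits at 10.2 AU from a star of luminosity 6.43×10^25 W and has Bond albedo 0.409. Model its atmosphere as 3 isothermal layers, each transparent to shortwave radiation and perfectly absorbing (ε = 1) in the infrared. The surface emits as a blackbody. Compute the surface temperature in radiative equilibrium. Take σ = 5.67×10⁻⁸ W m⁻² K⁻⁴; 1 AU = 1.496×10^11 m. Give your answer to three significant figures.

69.2 kelvin

Orbital distance: d = 10.2 AU = 1.526×10^12 m.
Spreading L over a sphere of radius d: S = 6.43×10^25/(4π·1.53×10^12²) = 2.198 W m⁻².
The effective emission temperature is T_e = [S(1−α)/(4σ)]^¼ = 48.92 K.
For an N-layer opaque stack, T_s⁴ = (N+1)T_e⁴, hence T_s = (4)^(1/4)×48.92 K = 69.18 K.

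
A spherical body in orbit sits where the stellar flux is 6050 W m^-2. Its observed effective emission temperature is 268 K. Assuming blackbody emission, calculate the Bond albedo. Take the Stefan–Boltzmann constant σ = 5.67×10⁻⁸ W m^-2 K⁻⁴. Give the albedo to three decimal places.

From σT⁴ = S(1−α)/4 we invert for α: 1−α = 4σT⁴/S.
4σT⁴ = 4·5.67×10⁻⁸·(268)⁴ = 1170 W m^-2.
Hence α = 1 − 1170/6050 = 0.8066.

0.807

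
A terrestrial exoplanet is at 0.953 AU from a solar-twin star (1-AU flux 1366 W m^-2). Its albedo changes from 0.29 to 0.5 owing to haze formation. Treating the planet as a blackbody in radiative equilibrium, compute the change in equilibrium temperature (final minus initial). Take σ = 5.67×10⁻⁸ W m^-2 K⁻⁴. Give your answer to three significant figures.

Flux at the orbit: S = 1366/(0.953)² = 1504 W m^-2.
Initial: T₁ = [S(1−0.29)/(4σ)]^(1/4) = 262.0 K.
With α = 0.5, T₂ = 240.0 K.
Change: 240.0 − 262.0 = -21.99 K.

-22.0 K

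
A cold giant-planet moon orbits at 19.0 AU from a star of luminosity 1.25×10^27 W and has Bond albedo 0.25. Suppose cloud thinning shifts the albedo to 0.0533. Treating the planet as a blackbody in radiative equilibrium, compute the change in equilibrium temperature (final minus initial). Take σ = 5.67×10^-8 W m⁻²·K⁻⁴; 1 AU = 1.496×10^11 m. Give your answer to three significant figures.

Orbital distance: d = 19.0 AU = 2.842×10^12 m.
Flux at the orbit: S = L/(4πd²) = 1.25×10^27/(4π·(2.84×10^12)²) = 12.31 W m⁻².
Initial: T₁ = [S(1−0.25)/(4σ)]^(1/4) = 79.88 K.
After:  T₂ = [12.31·0.947/(4σ)]^(1/4) = 84.67 K.
Change: 84.67 − 79.88 = 4.789 K.

4.79 K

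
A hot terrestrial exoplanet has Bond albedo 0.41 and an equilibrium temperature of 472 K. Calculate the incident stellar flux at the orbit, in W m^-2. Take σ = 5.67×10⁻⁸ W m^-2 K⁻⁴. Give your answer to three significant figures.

19100 W m^-2

From S(1−α)/4 = σT⁴: S = 4σT⁴/(1−α).
The emitted flux is σT⁴ = 2814 W m^-2.
So S = 4×2814/(1−0.41) = 19080 W m^-2.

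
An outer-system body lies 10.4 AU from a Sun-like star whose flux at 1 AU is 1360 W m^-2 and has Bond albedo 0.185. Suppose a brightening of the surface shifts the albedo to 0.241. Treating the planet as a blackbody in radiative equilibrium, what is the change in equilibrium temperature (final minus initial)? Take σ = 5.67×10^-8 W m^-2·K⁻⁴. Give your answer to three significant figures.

-1.45 kelvin

By the inverse-square law, S = 1360/10.4² = 12.57 W m^-2.
Initial: T₁ = [S(1−0.185)/(4σ)]^(1/4) = 81.99 K.
Final:   T₂ = [S(1−0.241)/(4σ)]^(1/4) = 80.54 K.
Change: 80.54 − 81.99 = -1.446 K.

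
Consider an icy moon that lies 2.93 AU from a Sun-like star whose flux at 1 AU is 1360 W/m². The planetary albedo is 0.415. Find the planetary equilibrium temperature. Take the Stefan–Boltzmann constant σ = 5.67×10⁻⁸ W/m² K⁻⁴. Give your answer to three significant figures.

142 K

By the inverse-square law, S = 1360/2.93² = 158.4 W/m².
Absorbed flux (global mean): S(1−α)/4 = 158.4·0.585/4 = 23.17 W/m².
In equilibrium σT⁴ equals this, so T = 142.2 K.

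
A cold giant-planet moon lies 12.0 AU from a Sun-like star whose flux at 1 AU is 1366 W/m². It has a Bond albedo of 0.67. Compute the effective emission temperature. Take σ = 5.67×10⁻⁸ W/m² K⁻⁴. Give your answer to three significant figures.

Flux at the orbit: S = 1366/(12.0)² = 9.486 W/m².
Absorbed flux (global mean): S(1−α)/4 = 9.486·0.33/4 = 0.7826 W/m².
In equilibrium σT⁴ equals this, so T = 60.95 K.

61.0 K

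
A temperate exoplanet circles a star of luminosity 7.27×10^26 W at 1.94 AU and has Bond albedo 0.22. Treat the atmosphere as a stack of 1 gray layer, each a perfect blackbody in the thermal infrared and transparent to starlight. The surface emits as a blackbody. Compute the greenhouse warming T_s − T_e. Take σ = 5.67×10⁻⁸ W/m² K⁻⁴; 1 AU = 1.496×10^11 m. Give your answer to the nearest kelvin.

42 K

d = 1.94 × 1.496×10^11 m = 2.902×10^11 m.
Spreading L over a sphere of radius d: S = 7.27×10^26/(4π·2.90×10^11²) = 686.8 W/m².
The effective emission temperature is T_e = [S(1−α)/(4σ)]^¼ = 220.5 K.
T_s = (N+1)^(1/4)·T_e = 262.2 K.
Warming: T_s − T_e = 41.71 K.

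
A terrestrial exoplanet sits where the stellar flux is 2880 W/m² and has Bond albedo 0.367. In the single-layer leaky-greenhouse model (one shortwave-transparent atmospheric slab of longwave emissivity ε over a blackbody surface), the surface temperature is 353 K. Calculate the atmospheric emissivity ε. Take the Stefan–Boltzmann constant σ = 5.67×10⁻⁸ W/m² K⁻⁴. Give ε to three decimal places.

0.965

First, T_e = [2880·(1−0.367)/(4σ)]^(1/4) = 299.4 K.
T_s⁴ = T_e⁴·2/(2−ε) → ε = 2 − 2(T_e/T_s)⁴ = 2 − 2·(299.4/353)⁴ = 0.9647.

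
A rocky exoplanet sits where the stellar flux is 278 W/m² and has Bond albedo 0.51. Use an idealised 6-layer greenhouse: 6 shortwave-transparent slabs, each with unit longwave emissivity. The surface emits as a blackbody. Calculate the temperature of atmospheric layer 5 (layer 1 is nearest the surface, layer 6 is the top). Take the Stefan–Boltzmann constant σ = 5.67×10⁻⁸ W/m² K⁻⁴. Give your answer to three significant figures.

Top-of-atmosphere balance: σT_e⁴ = S(1−α)/4 = 34.05 W/m² → T_e = 156.5 K.
The net upward flux σT_e⁴ is constant between every pair of levels, so T_k⁴ = (N+1−k)T_e⁴.
T_5 = (2)^(1/4)·156.5 = 186.2 K.

186 K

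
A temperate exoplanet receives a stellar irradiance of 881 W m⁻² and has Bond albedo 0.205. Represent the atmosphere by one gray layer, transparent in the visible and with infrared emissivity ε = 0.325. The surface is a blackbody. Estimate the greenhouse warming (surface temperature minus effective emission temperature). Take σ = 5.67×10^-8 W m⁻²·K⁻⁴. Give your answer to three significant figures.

10.7 kelvin

At the top of the atmosphere, σT_e⁴ = S(1−α)/4 = 175.1 W m⁻², giving T_e = 235.7 K.
The surface balance (absorbed SW + ε·downward IR = σT_s⁴) with T_a⁴ = T_s⁴/2 reduces to T_s = T_e·[2/(2−ε)]^¼ = 246.4 K.
The atmosphere warms the surface by 10.69 K.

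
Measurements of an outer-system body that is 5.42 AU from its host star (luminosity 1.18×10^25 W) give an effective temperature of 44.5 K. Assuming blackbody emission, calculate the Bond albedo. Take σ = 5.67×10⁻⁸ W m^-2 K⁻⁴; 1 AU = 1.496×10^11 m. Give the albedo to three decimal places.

Orbital distance: d = 5.42 AU = 8.108×10^11 m.
S = L/(4πd²) = 1.428 W m^-2.
Energy balance: S(1−α)/4 = σT⁴, so 1−α = 4σT⁴/S.
4σT⁴ = 4·5.67×10⁻⁸·(44.5)⁴ = 0.8894 W m^-2.
1−α = 0.8894/1.428 = 0.6227, so α = 0.3773.

0.377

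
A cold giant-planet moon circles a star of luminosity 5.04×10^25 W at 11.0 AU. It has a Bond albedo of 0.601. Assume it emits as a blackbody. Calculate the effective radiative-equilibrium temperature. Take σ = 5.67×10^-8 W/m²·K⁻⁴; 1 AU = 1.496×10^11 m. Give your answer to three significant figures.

40.2 K

d = 11.0 × 1.496×10^11 m = 1.646×10^12 m.
Spreading L over a sphere of radius d: S = 5.04×10^25/(4π·1.65×10^12²) = 1.481 W/m².
Absorbed flux (global mean): S(1−α)/4 = 1.481·0.399/4 = 0.1477 W/m².
In equilibrium σT⁴ equals this, so T = 40.18 K.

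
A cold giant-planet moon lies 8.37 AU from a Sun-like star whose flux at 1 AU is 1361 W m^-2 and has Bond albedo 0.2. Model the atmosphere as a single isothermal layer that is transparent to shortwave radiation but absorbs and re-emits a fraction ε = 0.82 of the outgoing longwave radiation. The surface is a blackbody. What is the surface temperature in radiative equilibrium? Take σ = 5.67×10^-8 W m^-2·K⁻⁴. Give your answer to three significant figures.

Irradiance scales as 1/d², so S = 1361 W m^-2 × (1/8.37)² = 19.43 W m^-2.
The planet radiates to space at T_e = [S(1−α)/(4σ)]^(1/4) = 90.98 K.
The surface balance (absorbed SW + ε·downward IR = σT_s⁴) with T_a⁴ = T_s⁴/2 reduces to T_s = T_e·[2/(2−ε)]^¼ = 103.8 K.

104 K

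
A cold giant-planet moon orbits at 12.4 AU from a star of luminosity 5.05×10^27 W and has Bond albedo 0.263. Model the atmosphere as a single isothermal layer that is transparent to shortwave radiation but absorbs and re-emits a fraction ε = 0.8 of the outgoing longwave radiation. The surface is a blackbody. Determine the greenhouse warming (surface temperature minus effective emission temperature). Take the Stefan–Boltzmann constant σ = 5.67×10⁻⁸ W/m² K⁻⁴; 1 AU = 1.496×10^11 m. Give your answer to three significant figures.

19.0 kelvin

d = 12.4 × 1.496×10^11 m = 1.855×10^12 m.
Flux at the orbit: S = L/(4πd²) = 5.05×10^27/(4π·(1.86×10^12)²) = 116.8 W/m².
Effective emission temperature (TOA balance): σT_e⁴ = S(1−α)/4 = 21.52 W/m² → T_e = 139.6 K.
The surface balance (absorbed SW + ε·downward IR = σT_s⁴) with T_a⁴ = T_s⁴/2 reduces to T_s = T_e·[2/(2−ε)]^¼ = 158.6 K.
The atmosphere warms the surface by 19.01 K.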